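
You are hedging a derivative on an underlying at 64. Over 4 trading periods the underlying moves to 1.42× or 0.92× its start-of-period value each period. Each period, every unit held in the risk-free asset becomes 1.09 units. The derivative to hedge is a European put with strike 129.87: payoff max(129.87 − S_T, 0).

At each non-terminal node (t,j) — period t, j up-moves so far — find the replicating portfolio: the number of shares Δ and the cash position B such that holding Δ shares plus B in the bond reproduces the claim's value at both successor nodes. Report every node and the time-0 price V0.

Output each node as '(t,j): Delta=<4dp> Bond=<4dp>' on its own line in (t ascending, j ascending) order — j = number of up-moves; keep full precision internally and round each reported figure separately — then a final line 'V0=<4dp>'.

No-arbitrage ⇒ martingale measure with p* = (R−d)/(u−d) = 0.3400.
Terminal payoffs: V(4,0)=84.0209, V(4,1)=59.1028, V(4,2)=20.6424, V(4,3)=0.0000, V(4,4)=0.0000
(3,0): S=49.8360. Δ = (V_up−V_dn)/(S_up−S_dn) = (59.1028−84.0209)/(70.7672−45.8491) = -1.0000. V = [p*·59.1028 + (1−p*)·84.0209]/1.09 = 69.3108. B = V − Δ·S = 119.1468.
(3,1): S=76.9208. Δ = (V_up−V_dn)/(S_up−S_dn) = (20.6424−59.1028)/(109.2276−70.7672) = -1.0000. V = [p*·20.6424 + (1−p*)·59.1028]/1.09 = 42.2260. B = V − Δ·S = 119.1468.
(3,2): S=118.7256. Δ = (V_up−V_dn)/(S_up−S_dn) = (0.0000−20.6424)/(168.5904−109.2276) = -0.3477. V = [p*·0.0000 + (1−p*)·20.6424]/1.09 = 12.4991. B = V − Δ·S = 53.7839.
(3,3): S=183.2504. Δ = (V_up−V_dn)/(S_up−S_dn) = (0.0000−0.0000)/(260.2156−168.5904) = 0.0000. V = [p*·0.0000 + (1−p*)·0.0000]/1.09 = 0.0000. B = V − Δ·S = 0.0000.
(2,0): S=54.1696. Δ = (V_up−V_dn)/(S_up−S_dn) = (42.2260−69.3108)/(76.9208−49.8360) = -1.0000. V = [p*·42.2260 + (1−p*)·69.3108]/1.09 = 55.1394. B = V − Δ·S = 109.3090.
(2,1): S=83.6096. Δ = (V_up−V_dn)/(S_up−S_dn) = (12.4991−42.2260)/(118.7256−76.9208) = -0.7111. V = [p*·12.4991 + (1−p*)·42.2260]/1.09 = 29.4668. B = V − Δ·S = 88.9206.
(2,2): S=129.0496. Δ = (V_up−V_dn)/(S_up−S_dn) = (0.0000−12.4991)/(183.2504−118.7256) = -0.1937. V = [p*·0.0000 + (1−p*)·12.4991]/1.09 = 7.5682. B = V − Δ·S = 32.5664.
(1,0): S=58.8800. Δ = (V_up−V_dn)/(S_up−S_dn) = (29.4668−55.1394)/(83.6096−54.1696) = -0.8720. V = [p*·29.4668 + (1−p*)·55.1394]/1.09 = 42.5786. B = V − Δ·S = 93.9238.
(1,1): S=90.8800. Δ = (V_up−V_dn)/(S_up−S_dn) = (7.5682−29.4668)/(129.0496−83.6096) = -0.4819. V = [p*·7.5682 + (1−p*)·29.4668]/1.09 = 20.2030. B = V − Δ·S = 64.0001.
(0,0): S=64.0000. Δ = (V_up−V_dn)/(S_up−S_dn) = (20.2030−42.5786)/(90.8800−58.8800) = -0.6992. V = [p*·20.2030 + (1−p*)·42.5786]/1.09 = 32.0834. B = V − Δ·S = 76.8346.
Self-financing check: at every node Δ·S+B equals the discounted successor values.

(0,0): Delta=-0.6992 Bond=76.8346
(1,0): Delta=-0.8720 Bond=93.9238
(1,1): Delta=-0.4819 Bond=64.0001
(2,0): Delta=-1.0000 Bond=109.3090
(2,1): Delta=-0.7111 Bond=88.9206
(2,2): Delta=-0.1937 Bond=32.5664
(3,0): Delta=-1.0000 Bond=119.1468
(3,1): Delta=-1.0000 Bond=119.1468
(3,2): Delta=-0.3477 Bond=53.7839
(3,3): Delta=0.0000 Bond=0.0000
V0=32.0834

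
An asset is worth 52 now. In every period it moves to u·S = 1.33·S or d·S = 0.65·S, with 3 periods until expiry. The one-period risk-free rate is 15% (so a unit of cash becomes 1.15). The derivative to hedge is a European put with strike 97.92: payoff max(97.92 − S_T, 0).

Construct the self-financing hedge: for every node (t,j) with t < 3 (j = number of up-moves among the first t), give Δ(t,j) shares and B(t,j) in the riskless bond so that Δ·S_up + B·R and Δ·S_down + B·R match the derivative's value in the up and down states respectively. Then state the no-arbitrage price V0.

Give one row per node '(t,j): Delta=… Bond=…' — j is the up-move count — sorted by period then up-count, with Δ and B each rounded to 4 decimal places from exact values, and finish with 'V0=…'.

Under the risk-neutral measure, an up-move has probability p* = (R−d)/(u−d) = 0.7353 and values discount at R = 1.15.
Terminal values V(3,·): V(3,0)=83.6395, V(3,1)=68.6999, V(3,2)=38.1312, V(3,3)=0.0000
Node (2,0) S=21.9700: V=(p*·68.6999+(1−p*)·83.6395)/1.15=63.1778; Δ=(68.6999−83.6395)/(29.2201−14.2805)=-1.0000; B=V−Δ·S=85.1478
Node (2,1) S=44.9540: V=(p*·38.1312+(1−p*)·68.6999)/1.15=40.1938; Δ=(38.1312−68.6999)/(59.7888−29.2201)=-1.0000; B=V−Δ·S=85.1478
Node (2,2) S=91.9828: V=(p*·0.0000+(1−p*)·38.1312)/1.15=8.7770; Δ=(0.0000−38.1312)/(122.3371−59.7888)=-0.6096; B=V−Δ·S=64.8523
Node (1,0) S=33.8000: V=(p*·40.1938+(1−p*)·63.1778)/1.15=40.2416; Δ=(40.1938−63.1778)/(44.9540−21.9700)=-1.0000; B=V−Δ·S=74.0416
Node (1,1) S=69.1600: V=(p*·8.7770+(1−p*)·40.1938)/1.15=14.8637; Δ=(8.7770−40.1938)/(91.9828−44.9540)=-0.6680; B=V−Δ·S=61.0649
Node (0,0) S=52.0000: V=(p*·14.8637+(1−p*)·40.2416)/1.15=18.7664; Δ=(14.8637−40.2416)/(69.1600−33.8000)=-0.7177; B=V−Δ·S=56.0869
Check: Δ(0,0)·S0 + B(0,0) = 18.7664 = V0.

(0,0): Delta=-0.7177 Bond=56.0869
(1,0): Delta=-1.0000 Bond=74.0416
(1,1): Delta=-0.6680 Bond=61.0649
(2,0): Delta=-1.0000 Bond=85.1478
(2,1): Delta=-1.0000 Bond=85.1478
(2,2): Delta=-0.6096 Bond=64.8523
V0=18.7664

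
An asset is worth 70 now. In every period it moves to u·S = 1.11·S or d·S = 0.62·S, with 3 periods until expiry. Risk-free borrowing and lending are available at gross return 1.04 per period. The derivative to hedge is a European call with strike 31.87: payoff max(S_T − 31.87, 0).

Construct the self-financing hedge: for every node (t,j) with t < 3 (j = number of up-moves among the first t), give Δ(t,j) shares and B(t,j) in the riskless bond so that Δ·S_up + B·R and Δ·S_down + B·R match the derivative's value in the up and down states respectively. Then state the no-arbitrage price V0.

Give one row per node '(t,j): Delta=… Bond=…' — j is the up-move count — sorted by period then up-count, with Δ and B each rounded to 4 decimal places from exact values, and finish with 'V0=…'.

The replicating-portfolio and risk-neutral prices coincide; use p* = (1.04−0.62)/(1.11−0.62) = 0.8571 for the latter.
Terminal payoffs: V(3,0)=0.0000, V(3,1)=0.0000, V(3,2)=21.6031, V(3,3)=63.8642
  t=2,j=0: stock 26.9080 → up 29.8679 (V=0.0000), down 16.6830 (V=0.0000). Price 0.0000; hedge Δ=0.0000, bond B=0.0000.
  t=2,j=1: stock 48.1740 → up 53.4731 (V=21.6031), down 29.8679 (V=0.0000). Price 17.8048; hedge Δ=0.9152, bond B=-26.2833.
  t=2,j=2: stock 86.2470 → up 95.7342 (V=63.8642), down 53.4731 (V=21.6031). Price 55.6028; hedge Δ=1.0000, bond B=-30.6442.
  t=1,j=0: stock 43.4000 → up 48.1740 (V=17.8048), down 26.9080 (V=0.0000). Price 14.6743; hedge Δ=0.8372, bond B=-21.6620.
  t=1,j=1: stock 77.7000 → up 86.2470 (V=55.6028), down 48.1740 (V=17.8048). Price 48.2722; hedge Δ=0.9928, bond B=-28.8666.
  t=0,j=0: stock 70.0000 → up 77.7000 (V=48.2722), down 43.4000 (V=14.6743). Price 41.8005; hedge Δ=0.9795, bond B=-26.7667.
Each (Δ,B) replicates both successor values, so the strategy is self-financing and V0 is arbitrage-free.

(0,0): Delta=0.9795 Bond=-26.7667
(1,0): Delta=0.8372 Bond=-21.6620
(1,1): Delta=0.9928 Bond=-28.8666
(2,0): Delta=0.0000 Bond=0.0000
(2,1): Delta=0.9152 Bond=-26.2833
(2,2): Delta=1.0000 Bond=-30.6442
V0=41.8005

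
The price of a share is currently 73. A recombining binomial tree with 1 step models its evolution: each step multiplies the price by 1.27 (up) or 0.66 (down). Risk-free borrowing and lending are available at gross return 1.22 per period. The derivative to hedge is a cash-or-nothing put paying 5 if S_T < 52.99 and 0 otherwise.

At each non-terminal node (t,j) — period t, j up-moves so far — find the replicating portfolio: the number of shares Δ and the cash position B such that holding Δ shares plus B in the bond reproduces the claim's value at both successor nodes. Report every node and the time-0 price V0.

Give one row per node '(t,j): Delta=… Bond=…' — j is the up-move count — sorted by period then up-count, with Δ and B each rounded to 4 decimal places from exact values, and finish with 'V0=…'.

(0,0): Delta=-0.1123 Bond=8.5327
V0=0.3359

No-arbitrage ⇒ martingale measure with p* = (R−d)/(u−d) = 0.9180.
Terminal payoffs: V(1,0)=5.0000, V(1,1)=0.0000
(0,0): S=73.0000. Δ = (V_up−V_dn)/(S_up−S_dn) = (0.0000−5.0000)/(92.7100−48.1800) = -0.1123. V = [p*·0.0000 + (1−p*)·5.0000]/1.22 = 0.3359. B = V − Δ·S = 8.5327.
Each (Δ,B) replicates both successor values, so the strategy is self-financing and V0 is arbitrage-free.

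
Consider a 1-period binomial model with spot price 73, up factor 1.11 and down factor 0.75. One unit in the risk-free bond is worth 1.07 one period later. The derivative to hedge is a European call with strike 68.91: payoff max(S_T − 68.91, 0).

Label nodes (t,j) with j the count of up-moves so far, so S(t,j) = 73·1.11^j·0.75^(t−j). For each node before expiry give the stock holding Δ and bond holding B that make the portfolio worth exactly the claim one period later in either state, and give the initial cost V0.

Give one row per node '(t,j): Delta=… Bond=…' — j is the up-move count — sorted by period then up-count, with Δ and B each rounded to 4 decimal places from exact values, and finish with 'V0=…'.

(0,0): Delta=0.4612 Bond=-23.5981
V0=10.0685

Since d<R<u, set p* = (R−d)/(u−d) = 0.8889; price each node as the discounted p*-expectation of its children.
At expiry t=1: V(1,0)=0.0000, V(1,1)=12.1200
Node (0,0) S=73.0000: V=(p*·12.1200+(1−p*)·0.0000)/1.07=10.0685; Δ=(12.1200−0.0000)/(81.0300−54.7500)=0.4612; B=V−Δ·S=-23.5981
Root portfolio cost Δ·73+B reproduces V0=10.0685.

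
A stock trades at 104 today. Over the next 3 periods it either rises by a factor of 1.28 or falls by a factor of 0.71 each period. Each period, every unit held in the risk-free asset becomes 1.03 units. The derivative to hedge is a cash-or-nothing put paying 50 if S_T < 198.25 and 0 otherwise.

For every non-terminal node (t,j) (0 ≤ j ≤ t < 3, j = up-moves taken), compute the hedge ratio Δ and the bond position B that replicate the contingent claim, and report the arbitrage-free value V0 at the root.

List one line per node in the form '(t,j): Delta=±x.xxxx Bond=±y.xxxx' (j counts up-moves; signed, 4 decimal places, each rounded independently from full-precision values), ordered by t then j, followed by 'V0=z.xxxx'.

No-arbitrage ⇒ martingale measure with p* = (R−d)/(u−d) = 0.5614.
At expiry t=3: V(3,0)=50.0000, V(3,1)=50.0000, V(3,2)=50.0000, V(3,3)=0.0000
(2,0): S=52.4264. Δ = (V_up−V_dn)/(S_up−S_dn) = (50.0000−50.0000)/(67.1058−37.2227) = 0.0000. V = [p*·50.0000 + (1−p*)·50.0000]/1.03 = 48.5437. B = V − Δ·S = 48.5437.
(2,1): S=94.5152. Δ = (V_up−V_dn)/(S_up−S_dn) = (50.0000−50.0000)/(120.9795−67.1058) = 0.0000. V = [p*·50.0000 + (1−p*)·50.0000]/1.03 = 48.5437. B = V − Δ·S = 48.5437.
(2,2): S=170.3936. Δ = (V_up−V_dn)/(S_up−S_dn) = (0.0000−50.0000)/(218.1038−120.9795) = -0.5148. V = [p*·0.0000 + (1−p*)·50.0000]/1.03 = 21.2911. B = V − Δ·S = 109.0104.
(1,0): S=73.8400. Δ = (V_up−V_dn)/(S_up−S_dn) = (48.5437−48.5437)/(94.5152−52.4264) = 0.0000. V = [p*·48.5437 + (1−p*)·48.5437]/1.03 = 47.1298. B = V − Δ·S = 47.1298.
(1,1): S=133.1200. Δ = (V_up−V_dn)/(S_up−S_dn) = (21.2911−48.5437)/(170.3936−94.5152) = -0.3592. V = [p*·21.2911 + (1−p*)·48.5437]/1.03 = 32.2757. B = V − Δ·S = 80.0873.
(0,0): S=104.0000. Δ = (V_up−V_dn)/(S_up−S_dn) = (32.2757−47.1298)/(133.1200−73.8400) = -0.2506. V = [p*·32.2757 + (1−p*)·47.1298]/1.03 = 37.6608. B = V − Δ·S = 63.7206.
Check: Δ(0,0)·S0 + B(0,0) = 37.6608 = V0.

(0,0): Delta=-0.2506 Bond=63.7206
(1,0): Delta=0.0000 Bond=47.1298
(1,1): Delta=-0.3592 Bond=80.0873
(2,0): Delta=0.0000 Bond=48.5437
(2,1): Delta=0.0000 Bond=48.5437
(2,2): Delta=-0.5148 Bond=109.0104
V0=37.6608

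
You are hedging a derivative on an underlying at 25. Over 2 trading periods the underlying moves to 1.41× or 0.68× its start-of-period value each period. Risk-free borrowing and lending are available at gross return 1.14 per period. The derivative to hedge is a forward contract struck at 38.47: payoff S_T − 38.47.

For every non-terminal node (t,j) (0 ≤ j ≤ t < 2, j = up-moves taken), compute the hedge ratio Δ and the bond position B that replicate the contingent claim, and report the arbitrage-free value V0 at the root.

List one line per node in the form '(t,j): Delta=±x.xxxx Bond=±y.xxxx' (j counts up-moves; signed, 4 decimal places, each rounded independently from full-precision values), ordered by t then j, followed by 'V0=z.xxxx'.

(0,0): Delta=1.0000 Bond=-29.6014
(1,0): Delta=1.0000 Bond=-33.7456
(1,1): Delta=1.0000 Bond=-33.7456
V0=-4.6014

The replicating-portfolio and risk-neutral prices coincide; use p* = (1.14−0.68)/(1.41−0.68) = 0.6301 for the latter.
At expiry t=2: V(2,0)=-26.9100, V(2,1)=-14.5000, V(2,2)=11.2325
(1,0): S=17.0000. Δ = (V_up−V_dn)/(S_up−S_dn) = (-14.5000−-26.9100)/(23.9700−11.5600) = 1.0000. V = [p*·-14.5000 + (1−p*)·-26.9100]/1.14 = -16.7456. B = V − Δ·S = -33.7456.
(1,1): S=35.2500. Δ = (V_up−V_dn)/(S_up−S_dn) = (11.2325−-14.5000)/(49.7025−23.9700) = 1.0000. V = [p*·11.2325 + (1−p*)·-14.5000]/1.14 = 1.5044. B = V − Δ·S = -33.7456.
(0,0): S=25.0000. Δ = (V_up−V_dn)/(S_up−S_dn) = (1.5044−-16.7456)/(35.2500−17.0000) = 1.0000. V = [p*·1.5044 + (1−p*)·-16.7456]/1.14 = -4.6014. B = V − Δ·S = -29.6014.
Self-financing check: at every node Δ·S+B equals the discounted successor values.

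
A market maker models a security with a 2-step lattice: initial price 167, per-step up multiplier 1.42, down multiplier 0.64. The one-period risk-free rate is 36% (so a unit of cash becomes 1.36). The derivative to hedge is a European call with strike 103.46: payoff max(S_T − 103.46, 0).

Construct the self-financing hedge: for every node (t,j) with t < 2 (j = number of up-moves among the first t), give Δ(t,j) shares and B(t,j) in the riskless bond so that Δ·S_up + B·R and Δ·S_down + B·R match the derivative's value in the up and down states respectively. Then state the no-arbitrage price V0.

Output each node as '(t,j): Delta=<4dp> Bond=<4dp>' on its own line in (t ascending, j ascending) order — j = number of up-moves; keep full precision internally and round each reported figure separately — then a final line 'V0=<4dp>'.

Under the risk-neutral measure, an up-move has probability p* = (R−d)/(u−d) = 0.9231 and values discount at R = 1.36.
At expiry t=2: V(2,0)=0.0000, V(2,1)=48.3096, V(2,2)=233.2788
(1,0): S=106.8800. Δ = (V_up−V_dn)/(S_up−S_dn) = (48.3096−0.0000)/(151.7696−68.4032) = 0.5795. V = [p*·48.3096 + (1−p*)·0.0000]/1.36 = 32.7893. B = V − Δ·S = -29.1461.
(1,1): S=237.1400. Δ = (V_up−V_dn)/(S_up−S_dn) = (233.2788−48.3096)/(336.7388−151.7696) = 1.0000. V = [p*·233.2788 + (1−p*)·48.3096]/1.36 = 161.0665. B = V − Δ·S = -76.0735.
(0,0): S=167.0000. Δ = (V_up−V_dn)/(S_up−S_dn) = (161.0665−32.7893)/(237.1400−106.8800) = 0.9848. V = [p*·161.0665 + (1−p*)·32.7893]/1.36 = 111.1757. B = V − Δ·S = -53.2822.
The time-0 hedge costs 111.1757, which is the no-arbitrage price.

(0,0): Delta=0.9848 Bond=-53.2822
(1,0): Delta=0.5795 Bond=-29.1461
(1,1): Delta=1.0000 Bond=-76.0735
V0=111.1757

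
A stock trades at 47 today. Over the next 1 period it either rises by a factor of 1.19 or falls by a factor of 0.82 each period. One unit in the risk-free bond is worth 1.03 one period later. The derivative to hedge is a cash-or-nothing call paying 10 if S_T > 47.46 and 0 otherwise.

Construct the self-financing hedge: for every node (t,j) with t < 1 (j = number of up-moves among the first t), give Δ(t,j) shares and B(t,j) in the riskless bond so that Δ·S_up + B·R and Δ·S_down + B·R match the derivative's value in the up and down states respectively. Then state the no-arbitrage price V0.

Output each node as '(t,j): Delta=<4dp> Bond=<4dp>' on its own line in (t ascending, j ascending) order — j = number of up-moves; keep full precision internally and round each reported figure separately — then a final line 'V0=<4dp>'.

(0,0): Delta=0.5750 Bond=-21.5167
V0=5.5104

Under the risk-neutral measure, an up-move has probability p* = (R−d)/(u−d) = 0.5676 and values discount at R = 1.03.
Payoff layer (t=1): V(1,0)=0.0000, V(1,1)=10.0000
(0,0): S=47.0000. Δ = (V_up−V_dn)/(S_up−S_dn) = (10.0000−0.0000)/(55.9300−38.5400) = 0.5750. V = [p*·10.0000 + (1−p*)·0.0000]/1.03 = 5.5104. B = V − Δ·S = -21.5167.
Check: Δ(0,0)·S0 + B(0,0) = 5.5104 = V0.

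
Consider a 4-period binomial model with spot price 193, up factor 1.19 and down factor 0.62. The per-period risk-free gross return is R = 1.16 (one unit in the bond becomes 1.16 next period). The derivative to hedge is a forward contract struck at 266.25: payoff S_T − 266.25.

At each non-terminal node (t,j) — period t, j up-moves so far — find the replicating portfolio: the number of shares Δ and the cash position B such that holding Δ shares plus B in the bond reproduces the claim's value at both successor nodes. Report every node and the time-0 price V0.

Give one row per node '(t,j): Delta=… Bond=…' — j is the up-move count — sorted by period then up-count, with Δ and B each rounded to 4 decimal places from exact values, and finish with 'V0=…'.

(0,0): Delta=1.0000 Bond=-147.0475
(1,0): Delta=1.0000 Bond=-170.5751
(1,1): Delta=1.0000 Bond=-170.5751
(2,0): Delta=1.0000 Bond=-197.8671
(2,1): Delta=1.0000 Bond=-197.8671
(2,2): Delta=1.0000 Bond=-197.8671
(3,0): Delta=1.0000 Bond=-229.5259
(3,1): Delta=1.0000 Bond=-229.5259
(3,2): Delta=1.0000 Bond=-229.5259
(3,3): Delta=1.0000 Bond=-229.5259
V0=45.9525

No-arbitrage ⇒ martingale measure with p* = (R−d)/(u−d) = 0.9474.
Terminal payoffs: V(4,0)=-237.7317, V(4,1)=-211.5132, V(4,2)=-161.1907, V(4,3)=-64.6039, V(4,4)=120.7805
Node (3,0) S=45.9973: V=(p*·-211.5132+(1−p*)·-237.7317)/1.16=-183.5286; Δ=(-211.5132−-237.7317)/(54.7368−28.5183)=1.0000; B=V−Δ·S=-229.5259
Node (3,1) S=88.2851: V=(p*·-161.1907+(1−p*)·-211.5132)/1.16=-141.2407; Δ=(-161.1907−-211.5132)/(105.0593−54.7368)=1.0000; B=V−Δ·S=-229.5259
Node (3,2) S=169.4505: V=(p*·-64.6039+(1−p*)·-161.1907)/1.16=-60.0753; Δ=(-64.6039−-161.1907)/(201.6461−105.0593)=1.0000; B=V−Δ·S=-229.5259
Node (3,3) S=325.2357: V=(p*·120.7805+(1−p*)·-64.6039)/1.16=95.7098; Δ=(120.7805−-64.6039)/(387.0305−201.6461)=1.0000; B=V−Δ·S=-229.5259
Node (2,0) S=74.1892: V=(p*·-141.2407+(1−p*)·-183.5286)/1.16=-123.6779; Δ=(-141.2407−-183.5286)/(88.2851−45.9973)=1.0000; B=V−Δ·S=-197.8671
Node (2,1) S=142.3954: V=(p*·-60.0753+(1−p*)·-141.2407)/1.16=-55.4717; Δ=(-60.0753−-141.2407)/(169.4505−88.2851)=1.0000; B=V−Δ·S=-197.8671
Node (2,2) S=273.3073: V=(p*·95.7098+(1−p*)·-60.0753)/1.16=75.4402; Δ=(95.7098−-60.0753)/(325.2357−169.4505)=1.0000; B=V−Δ·S=-197.8671
Node (1,0) S=119.6600: V=(p*·-55.4717+(1−p*)·-123.6779)/1.16=-50.9151; Δ=(-55.4717−-123.6779)/(142.3954−74.1892)=1.0000; B=V−Δ·S=-170.5751
Node (1,1) S=229.6700: V=(p*·75.4402+(1−p*)·-55.4717)/1.16=59.0949; Δ=(75.4402−-55.4717)/(273.3073−142.3954)=1.0000; B=V−Δ·S=-170.5751
Node (0,0) S=193.0000: V=(p*·59.0949+(1−p*)·-50.9151)/1.16=45.9525; Δ=(59.0949−-50.9151)/(229.6700−119.6600)=1.0000; B=V−Δ·S=-147.0475
The time-0 hedge costs 45.9525, which is the no-arbitrage price.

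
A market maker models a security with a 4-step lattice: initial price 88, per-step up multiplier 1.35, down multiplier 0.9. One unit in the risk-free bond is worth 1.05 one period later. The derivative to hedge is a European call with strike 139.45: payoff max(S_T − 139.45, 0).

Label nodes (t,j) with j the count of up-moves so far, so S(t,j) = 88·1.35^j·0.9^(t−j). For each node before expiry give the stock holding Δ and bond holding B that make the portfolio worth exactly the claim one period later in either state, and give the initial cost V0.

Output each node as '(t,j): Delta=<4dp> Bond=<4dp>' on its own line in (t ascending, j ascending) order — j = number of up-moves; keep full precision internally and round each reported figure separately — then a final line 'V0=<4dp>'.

The replicating-portfolio and risk-neutral prices coincide; use p* = (1.05−0.9)/(1.35−0.9) = 0.3333 for the latter.
Terminal payoffs: V(4,0)=0.0000, V(4,1)=0.0000, V(4,2)=0.0000, V(4,3)=55.4117, V(4,4)=152.8426
(3,0): S=64.1520. Δ = (V_up−V_dn)/(S_up−S_dn) = (0.0000−0.0000)/(86.6052−57.7368) = 0.0000. V = [p*·0.0000 + (1−p*)·0.0000]/1.05 = 0.0000. B = V − Δ·S = 0.0000.
(3,1): S=96.2280. Δ = (V_up−V_dn)/(S_up−S_dn) = (0.0000−0.0000)/(129.9078−86.6052) = 0.0000. V = [p*·0.0000 + (1−p*)·0.0000]/1.05 = 0.0000. B = V − Δ·S = 0.0000.
(3,2): S=144.3420. Δ = (V_up−V_dn)/(S_up−S_dn) = (55.4117−0.0000)/(194.8617−129.9078) = 0.8531. V = [p*·55.4117 + (1−p*)·0.0000]/1.05 = 17.5910. B = V − Δ·S = -105.5461.
(3,3): S=216.5130. Δ = (V_up−V_dn)/(S_up−S_dn) = (152.8426−55.4117)/(292.2926−194.8617) = 1.0000. V = [p*·152.8426 + (1−p*)·55.4117]/1.05 = 83.7035. B = V − Δ·S = -132.8095.
(2,0): S=71.2800. Δ = (V_up−V_dn)/(S_up−S_dn) = (0.0000−0.0000)/(96.2280−64.1520) = 0.0000. V = [p*·0.0000 + (1−p*)·0.0000]/1.05 = 0.0000. B = V − Δ·S = 0.0000.
(2,1): S=106.9200. Δ = (V_up−V_dn)/(S_up−S_dn) = (17.5910−0.0000)/(144.3420−96.2280) = 0.3656. V = [p*·17.5910 + (1−p*)·0.0000]/1.05 = 5.5844. B = V − Δ·S = -33.5067.
(2,2): S=160.3800. Δ = (V_up−V_dn)/(S_up−S_dn) = (83.7035−17.5910)/(216.5130−144.3420) = 0.9161. V = [p*·83.7035 + (1−p*)·17.5910]/1.05 = 37.7414. B = V − Δ·S = -109.1751.
(1,0): S=79.2000. Δ = (V_up−V_dn)/(S_up−S_dn) = (5.5844−0.0000)/(106.9200−71.2800) = 0.1567. V = [p*·5.5844 + (1−p*)·0.0000]/1.05 = 1.7728. B = V − Δ·S = -10.6370.
(1,1): S=118.8000. Δ = (V_up−V_dn)/(S_up−S_dn) = (37.7414−5.5844)/(160.3800−106.9200) = 0.6015. V = [p*·37.7414 + (1−p*)·5.5844]/1.05 = 15.5271. B = V − Δ·S = -55.9329.
(0,0): S=88.0000. Δ = (V_up−V_dn)/(S_up−S_dn) = (15.5271−1.7728)/(118.8000−79.2000) = 0.3473. V = [p*·15.5271 + (1−p*)·1.7728]/1.05 = 6.0548. B = V − Δ·S = -24.5101.
Check: Δ(0,0)·S0 + B(0,0) = 6.0548 = V0.

(0,0): Delta=0.3473 Bond=-24.5101
(1,0): Delta=0.1567 Bond=-10.6370
(1,1): Delta=0.6015 Bond=-55.9329
(2,0): Delta=0.0000 Bond=0.0000
(2,1): Delta=0.3656 Bond=-33.5067
(2,2): Delta=0.9161 Bond=-109.1751
(3,0): Delta=0.0000 Bond=0.0000
(3,1): Delta=0.0000 Bond=0.0000
(3,2): Delta=0.8531 Bond=-105.5461
(3,3): Delta=1.0000 Bond=-132.8095
V0=6.0548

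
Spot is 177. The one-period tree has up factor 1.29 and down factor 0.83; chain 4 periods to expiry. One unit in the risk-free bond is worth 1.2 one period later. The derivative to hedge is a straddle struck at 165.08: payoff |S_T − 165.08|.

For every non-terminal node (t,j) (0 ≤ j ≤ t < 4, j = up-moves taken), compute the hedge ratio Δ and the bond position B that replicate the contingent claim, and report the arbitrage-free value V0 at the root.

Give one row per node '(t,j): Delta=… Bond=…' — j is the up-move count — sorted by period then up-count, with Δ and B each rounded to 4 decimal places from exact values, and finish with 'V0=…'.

Since d<R<u, set p* = (R−d)/(u−d) = 0.8043; price each node as the discounted p*-expectation of its children.
Terminal payoffs: V(4,0)=81.0788, V(4,1)=34.5239, V(4,2)=37.8325, V(4,3)=150.2901, V(4,4)=325.0735
(3,0): S=101.2063. Δ = (V_up−V_dn)/(S_up−S_dn) = (34.5239−81.0788)/(130.5561−84.0012) = -1.0000. V = [p*·34.5239 + (1−p*)·81.0788]/1.2 = 36.3604. B = V − Δ·S = 137.5667.
(3,1): S=157.2965. Δ = (V_up−V_dn)/(S_up−S_dn) = (37.8325−34.5239)/(202.9125−130.5561) = 0.0457. V = [p*·37.8325 + (1−p*)·34.5239]/1.2 = 30.9877. B = V − Δ·S = 23.7949.
(3,2): S=244.4729. Δ = (V_up−V_dn)/(S_up−S_dn) = (150.2901−37.8325)/(315.3701−202.9125) = 1.0000. V = [p*·150.2901 + (1−p*)·37.8325]/1.2 = 106.9063. B = V − Δ·S = -137.5667.
(3,3): S=379.9640. Δ = (V_up−V_dn)/(S_up−S_dn) = (325.0735−150.2901)/(490.1535−315.3701) = 1.0000. V = [p*·325.0735 + (1−p*)·150.2901]/1.2 = 242.3973. B = V − Δ·S = -137.5667.
(2,0): S=121.9353. Δ = (V_up−V_dn)/(S_up−S_dn) = (30.9877−36.3604)/(157.2965−101.2063) = -0.0958. V = [p*·30.9877 + (1−p*)·36.3604]/1.2 = 26.6990. B = V − Δ·S = 38.3788.
(2,1): S=189.5139. Δ = (V_up−V_dn)/(S_up−S_dn) = (106.9063−30.9877)/(244.4729−157.2965) = 0.8709. V = [p*·106.9063 + (1−p*)·30.9877]/1.2 = 76.7105. B = V − Δ·S = -88.3299.
(2,2): S=294.5457. Δ = (V_up−V_dn)/(S_up−S_dn) = (242.3973−106.9063)/(379.9640−244.4729) = 1.0000. V = [p*·242.3973 + (1−p*)·106.9063]/1.2 = 179.9068. B = V − Δ·S = -114.6389.
(1,0): S=146.9100. Δ = (V_up−V_dn)/(S_up−S_dn) = (76.7105−26.6990)/(189.5139−121.9353) = 0.7400. V = [p*·76.7105 + (1−p*)·26.6990]/1.2 = 55.7714. B = V − Δ·S = -52.9492.
(1,1): S=228.3300. Δ = (V_up−V_dn)/(S_up−S_dn) = (179.9068−76.7105)/(294.5457−189.5139) = 0.9825. V = [p*·179.9068 + (1−p*)·76.7105]/1.2 = 133.0969. B = V − Δ·S = -91.2429.
(0,0): S=177.0000. Δ = (V_up−V_dn)/(S_up−S_dn) = (133.0969−55.7714)/(228.3300−146.9100) = 0.9497. V = [p*·133.0969 + (1−p*)·55.7714]/1.2 = 98.3066. B = V − Δ·S = -69.7922.
Root portfolio cost Δ·177+B reproduces V0=98.3066.

(0,0): Delta=0.9497 Bond=-69.7922
(1,0): Delta=0.7400 Bond=-52.9492
(1,1): Delta=0.9825 Bond=-91.2429
(2,0): Delta=-0.0958 Bond=38.3788
(2,1): Delta=0.8709 Bond=-88.3299
(2,2): Delta=1.0000 Bond=-114.6389
(3,0): Delta=-1.0000 Bond=137.5667
(3,1): Delta=0.0457 Bond=23.7949
(3,2): Delta=1.0000 Bond=-137.5667
(3,3): Delta=1.0000 Bond=-137.5667
V0=98.3066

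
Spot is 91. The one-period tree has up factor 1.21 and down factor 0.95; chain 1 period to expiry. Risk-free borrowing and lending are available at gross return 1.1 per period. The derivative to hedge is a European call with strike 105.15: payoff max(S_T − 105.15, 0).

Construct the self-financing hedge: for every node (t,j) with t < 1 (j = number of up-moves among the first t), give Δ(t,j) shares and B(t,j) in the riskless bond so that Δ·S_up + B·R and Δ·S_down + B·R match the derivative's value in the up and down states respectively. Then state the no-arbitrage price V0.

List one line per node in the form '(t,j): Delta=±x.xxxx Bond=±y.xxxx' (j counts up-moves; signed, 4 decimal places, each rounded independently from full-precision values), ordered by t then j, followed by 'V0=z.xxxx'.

(0,0): Delta=0.2096 Bond=-16.4755
V0=2.6014

No-arbitrage ⇒ martingale measure with p* = (R−d)/(u−d) = 0.5769.
Terminal values V(1,·): V(1,0)=0.0000, V(1,1)=4.9600
  t=0,j=0: stock 91.0000 → up 110.1100 (V=4.9600), down 86.4500 (V=0.0000). Price 2.6014; hedge Δ=0.2096, bond B=-16.4755.
Check: Δ(0,0)·S0 + B(0,0) = 2.6014 = V0.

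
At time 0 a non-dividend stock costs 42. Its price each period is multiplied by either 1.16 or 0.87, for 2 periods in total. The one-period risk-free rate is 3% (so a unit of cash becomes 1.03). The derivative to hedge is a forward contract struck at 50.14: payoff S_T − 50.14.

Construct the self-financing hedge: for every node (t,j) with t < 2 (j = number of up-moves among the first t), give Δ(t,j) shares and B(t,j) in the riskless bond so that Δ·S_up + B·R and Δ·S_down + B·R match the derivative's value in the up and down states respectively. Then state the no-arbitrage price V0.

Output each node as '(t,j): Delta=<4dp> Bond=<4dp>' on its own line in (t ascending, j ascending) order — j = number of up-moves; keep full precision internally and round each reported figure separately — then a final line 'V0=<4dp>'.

No-arbitrage ⇒ martingale measure with p* = (R−d)/(u−d) = 0.5517.
Terminal payoffs: V(2,0)=-18.3502, V(2,1)=-7.7536, V(2,2)=6.3752
Node (1,0) S=36.5400: V=(p*·-7.7536+(1−p*)·-18.3502)/1.03=-12.1396; Δ=(-7.7536−-18.3502)/(42.3864−31.7898)=1.0000; B=V−Δ·S=-48.6796
Node (1,1) S=48.7200: V=(p*·6.3752+(1−p*)·-7.7536)/1.03=0.0404; Δ=(6.3752−-7.7536)/(56.5152−42.3864)=1.0000; B=V−Δ·S=-48.6796
Node (0,0) S=42.0000: V=(p*·0.0404+(1−p*)·-12.1396)/1.03=-5.2618; Δ=(0.0404−-12.1396)/(48.7200−36.5400)=1.0000; B=V−Δ·S=-47.2618
Self-financing check: at every node Δ·S+B equals the discounted successor values.

(0,0): Delta=1.0000 Bond=-47.2618
(1,0): Delta=1.0000 Bond=-48.6796
(1,1): Delta=1.0000 Bond=-48.6796
V0=-5.2618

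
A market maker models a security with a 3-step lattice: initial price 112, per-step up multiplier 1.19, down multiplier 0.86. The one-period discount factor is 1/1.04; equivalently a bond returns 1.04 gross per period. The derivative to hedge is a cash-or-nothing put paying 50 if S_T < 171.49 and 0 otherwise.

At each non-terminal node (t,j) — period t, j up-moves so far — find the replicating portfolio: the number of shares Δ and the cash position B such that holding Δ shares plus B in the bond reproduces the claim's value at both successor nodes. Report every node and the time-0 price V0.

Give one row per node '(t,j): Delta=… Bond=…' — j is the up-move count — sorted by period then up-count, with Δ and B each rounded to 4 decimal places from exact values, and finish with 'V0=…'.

Under the risk-neutral measure, an up-move has probability p* = (R−d)/(u−d) = 0.5455 and values discount at R = 1.04.
At expiry t=3: V(3,0)=50.0000, V(3,1)=50.0000, V(3,2)=50.0000, V(3,3)=0.0000
Node (2,0) S=82.8352: V=(p*·50.0000+(1−p*)·50.0000)/1.04=48.0769; Δ=(50.0000−50.0000)/(98.5739−71.2383)=0.0000; B=V−Δ·S=48.0769
Node (2,1) S=114.6208: V=(p*·50.0000+(1−p*)·50.0000)/1.04=48.0769; Δ=(50.0000−50.0000)/(136.3988−98.5739)=0.0000; B=V−Δ·S=48.0769
Node (2,2) S=158.6032: V=(p*·0.0000+(1−p*)·50.0000)/1.04=21.8531; Δ=(0.0000−50.0000)/(188.7378−136.3988)=-0.9553; B=V−Δ·S=173.3683
Node (1,0) S=96.3200: V=(p*·48.0769+(1−p*)·48.0769)/1.04=46.2278; Δ=(48.0769−48.0769)/(114.6208−82.8352)=0.0000; B=V−Δ·S=46.2278
Node (1,1) S=133.2800: V=(p*·21.8531+(1−p*)·48.0769)/1.04=32.4741; Δ=(21.8531−48.0769)/(158.6032−114.6208)=-0.5962; B=V−Δ·S=111.9401
Node (0,0) S=112.0000: V=(p*·32.4741+(1−p*)·46.2278)/1.04=37.2363; Δ=(32.4741−46.2278)/(133.2800−96.3200)=-0.3721; B=V−Δ·S=78.9143
The time-0 hedge costs 37.2363, which is the no-arbitrage price.

(0,0): Delta=-0.3721 Bond=78.9143
(1,0): Delta=0.0000 Bond=46.2278
(1,1): Delta=-0.5962 Bond=111.9401
(2,0): Delta=0.0000 Bond=48.0769
(2,1): Delta=0.0000 Bond=48.0769
(2,2): Delta=-0.9553 Bond=173.3683
V0=37.2363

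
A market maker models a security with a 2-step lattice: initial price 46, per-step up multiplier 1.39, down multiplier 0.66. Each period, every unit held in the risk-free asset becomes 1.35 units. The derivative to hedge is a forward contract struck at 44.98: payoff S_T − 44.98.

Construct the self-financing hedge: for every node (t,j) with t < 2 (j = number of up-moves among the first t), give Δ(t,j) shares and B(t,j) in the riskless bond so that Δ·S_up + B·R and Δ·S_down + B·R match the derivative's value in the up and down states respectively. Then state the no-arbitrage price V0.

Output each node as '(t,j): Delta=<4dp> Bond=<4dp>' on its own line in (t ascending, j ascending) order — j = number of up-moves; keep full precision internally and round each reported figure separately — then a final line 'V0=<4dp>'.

(0,0): Delta=1.0000 Bond=-24.6804
(1,0): Delta=1.0000 Bond=-33.3185
(1,1): Delta=1.0000 Bond=-33.3185
V0=21.3196

Since d<R<u, set p* = (R−d)/(u−d) = 0.9452; price each node as the discounted p*-expectation of its children.
Terminal payoffs: V(2,0)=-24.9424, V(2,1)=-2.7796, V(2,2)=43.8966
(1,0): S=30.3600. Δ = (V_up−V_dn)/(S_up−S_dn) = (-2.7796−-24.9424)/(42.2004−20.0376) = 1.0000. V = [p*·-2.7796 + (1−p*)·-24.9424]/1.35 = -2.9585. B = V − Δ·S = -33.3185.
(1,1): S=63.9400. Δ = (V_up−V_dn)/(S_up−S_dn) = (43.8966−-2.7796)/(88.8766−42.2004) = 1.0000. V = [p*·43.8966 + (1−p*)·-2.7796]/1.35 = 30.6215. B = V − Δ·S = -33.3185.
(0,0): S=46.0000. Δ = (V_up−V_dn)/(S_up−S_dn) = (30.6215−-2.9585)/(63.9400−30.3600) = 1.0000. V = [p*·30.6215 + (1−p*)·-2.9585]/1.35 = 21.3196. B = V − Δ·S = -24.6804.
Self-financing check: at every node Δ·S+B equals the discounted successor values.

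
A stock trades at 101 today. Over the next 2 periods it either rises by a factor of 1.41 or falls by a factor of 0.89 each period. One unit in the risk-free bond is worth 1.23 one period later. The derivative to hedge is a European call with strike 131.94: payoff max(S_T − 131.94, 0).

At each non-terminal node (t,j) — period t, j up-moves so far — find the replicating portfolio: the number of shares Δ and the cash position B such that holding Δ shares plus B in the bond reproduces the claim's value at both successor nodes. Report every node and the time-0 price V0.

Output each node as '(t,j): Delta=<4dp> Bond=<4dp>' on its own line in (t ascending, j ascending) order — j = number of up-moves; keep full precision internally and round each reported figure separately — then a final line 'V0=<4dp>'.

(0,0): Delta=0.6969 Bond=-50.9339
(1,0): Delta=0.0000 Bond=0.0000
(1,1): Delta=0.9298 Bond=-95.8157
V0=19.4579

Since d<R<u, set p* = (R−d)/(u−d) = 0.6538; price each node as the discounted p*-expectation of its children.
Terminal values V(2,·): V(2,0)=0.0000, V(2,1)=0.0000, V(2,2)=68.8581
  t=1,j=0: stock 89.8900 → up 126.7449 (V=0.0000), down 80.0021 (V=0.0000). Price 0.0000; hedge Δ=0.0000, bond B=0.0000.
  t=1,j=1: stock 142.4100 → up 200.7981 (V=68.8581), down 126.7449 (V=0.0000). Price 36.6037; hedge Δ=0.9298, bond B=-95.8157.
  t=0,j=0: stock 101.0000 → up 142.4100 (V=36.6037), down 89.8900 (V=0.0000). Price 19.4579; hedge Δ=0.6969, bond B=-50.9339.
Each (Δ,B) replicates both successor values, so the strategy is self-financing and V0 is arbitrage-free.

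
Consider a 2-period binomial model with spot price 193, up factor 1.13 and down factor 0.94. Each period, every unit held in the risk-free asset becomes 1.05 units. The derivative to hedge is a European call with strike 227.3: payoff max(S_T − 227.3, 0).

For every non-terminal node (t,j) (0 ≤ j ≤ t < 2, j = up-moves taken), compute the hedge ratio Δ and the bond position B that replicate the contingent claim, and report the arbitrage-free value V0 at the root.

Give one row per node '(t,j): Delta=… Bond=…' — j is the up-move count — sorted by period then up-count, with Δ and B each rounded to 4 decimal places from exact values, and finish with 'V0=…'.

(0,0): Delta=0.2878 Bond=-49.7296
(1,0): Delta=0.0000 Bond=0.0000
(1,1): Delta=0.4619 Bond=-90.1915
V0=5.8194

Under the risk-neutral measure, an up-move has probability p* = (R−d)/(u−d) = 0.5789 and values discount at R = 1.05.
At expiry t=2: V(2,0)=0.0000, V(2,1)=0.0000, V(2,2)=19.1417
Node (1,0) S=181.4200: V=(p*·0.0000+(1−p*)·0.0000)/1.05=0.0000; Δ=(0.0000−0.0000)/(205.0046−170.5348)=0.0000; B=V−Δ·S=0.0000
Node (1,1) S=218.0900: V=(p*·19.1417+(1−p*)·0.0000)/1.05=10.5543; Δ=(19.1417−0.0000)/(246.4417−205.0046)=0.4619; B=V−Δ·S=-90.1915
Node (0,0) S=193.0000: V=(p*·10.5543+(1−p*)·0.0000)/1.05=5.8194; Δ=(10.5543−0.0000)/(218.0900−181.4200)=0.2878; B=V−Δ·S=-49.7296
Check: Δ(0,0)·S0 + B(0,0) = 5.8194 = V0.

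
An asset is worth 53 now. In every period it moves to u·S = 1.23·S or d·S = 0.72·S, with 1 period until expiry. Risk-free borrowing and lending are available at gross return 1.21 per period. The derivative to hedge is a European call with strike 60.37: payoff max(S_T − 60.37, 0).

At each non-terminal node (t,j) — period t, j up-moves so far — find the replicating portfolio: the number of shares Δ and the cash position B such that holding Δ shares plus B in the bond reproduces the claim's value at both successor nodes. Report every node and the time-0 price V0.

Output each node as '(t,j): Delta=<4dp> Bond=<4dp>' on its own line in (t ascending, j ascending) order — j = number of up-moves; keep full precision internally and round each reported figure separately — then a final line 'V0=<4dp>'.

(0,0): Delta=0.1783 Bond=-5.6237
V0=3.8273

No-arbitrage ⇒ martingale measure with p* = (R−d)/(u−d) = 0.9608.
Payoff layer (t=1): V(1,0)=0.0000, V(1,1)=4.8200
  t=0,j=0: stock 53.0000 → up 65.1900 (V=4.8200), down 38.1600 (V=0.0000). Price 3.8273; hedge Δ=0.1783, bond B=-5.6237.
Root portfolio cost Δ·53+B reproduces V0=3.8273.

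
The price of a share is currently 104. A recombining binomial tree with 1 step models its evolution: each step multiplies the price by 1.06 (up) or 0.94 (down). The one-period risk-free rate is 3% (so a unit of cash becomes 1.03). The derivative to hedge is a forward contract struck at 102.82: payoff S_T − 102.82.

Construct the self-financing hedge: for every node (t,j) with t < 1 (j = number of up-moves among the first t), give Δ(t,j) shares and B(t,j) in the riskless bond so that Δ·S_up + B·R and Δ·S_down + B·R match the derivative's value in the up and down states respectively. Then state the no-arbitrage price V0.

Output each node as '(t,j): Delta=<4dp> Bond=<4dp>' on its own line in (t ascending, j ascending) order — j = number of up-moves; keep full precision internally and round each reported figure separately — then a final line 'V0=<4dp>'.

Since d<R<u, set p* = (R−d)/(u−d) = 0.7500; price each node as the discounted p*-expectation of its children.
Payoff layer (t=1): V(1,0)=-5.0600, V(1,1)=7.4200
Node (0,0) S=104.0000: V=(p*·7.4200+(1−p*)·-5.0600)/1.03=4.1748; Δ=(7.4200−-5.0600)/(110.2400−97.7600)=1.0000; B=V−Δ·S=-99.8252
Self-financing check: at every node Δ·S+B equals the discounted successor values.

(0,0): Delta=1.0000 Bond=-99.8252
V0=4.1748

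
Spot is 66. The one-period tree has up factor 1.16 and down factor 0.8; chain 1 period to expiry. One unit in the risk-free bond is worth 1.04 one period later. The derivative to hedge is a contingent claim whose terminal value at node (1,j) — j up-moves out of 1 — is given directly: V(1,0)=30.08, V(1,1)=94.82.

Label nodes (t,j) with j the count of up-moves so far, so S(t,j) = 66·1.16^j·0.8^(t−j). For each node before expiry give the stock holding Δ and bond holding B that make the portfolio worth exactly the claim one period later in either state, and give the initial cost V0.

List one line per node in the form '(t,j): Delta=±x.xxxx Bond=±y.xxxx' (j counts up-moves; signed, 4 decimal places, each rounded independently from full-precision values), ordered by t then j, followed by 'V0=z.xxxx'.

(0,0): Delta=2.7247 Bond=-109.4103
V0=70.4231

Under the risk-neutral measure, an up-move has probability p* = (R−d)/(u−d) = 0.6667 and values discount at R = 1.04.
Payoff layer (t=1): V(1,0)=30.0800, V(1,1)=94.8200
  t=0,j=0: stock 66.0000 → up 76.5600 (V=94.8200), down 52.8000 (V=30.0800). Price 70.4231; hedge Δ=2.7247, bond B=-109.4103.
Root portfolio cost Δ·66+B reproduces V0=70.4231.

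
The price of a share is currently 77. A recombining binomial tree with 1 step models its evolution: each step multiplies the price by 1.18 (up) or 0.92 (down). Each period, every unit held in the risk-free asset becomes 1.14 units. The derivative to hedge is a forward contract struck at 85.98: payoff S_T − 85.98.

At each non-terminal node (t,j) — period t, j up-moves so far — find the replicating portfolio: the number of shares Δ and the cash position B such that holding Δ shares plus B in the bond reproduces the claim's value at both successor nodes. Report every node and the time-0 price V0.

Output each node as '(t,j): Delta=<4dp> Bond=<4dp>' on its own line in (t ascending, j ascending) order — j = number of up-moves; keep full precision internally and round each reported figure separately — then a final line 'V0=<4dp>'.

(0,0): Delta=1.0000 Bond=-75.4211
V0=1.5789

Since d<R<u, set p* = (R−d)/(u−d) = 0.8462; price each node as the discounted p*-expectation of its children.
Payoff layer (t=1): V(1,0)=-15.1400, V(1,1)=4.8800
  t=0,j=0: stock 77.0000 → up 90.8600 (V=4.8800), down 70.8400 (V=-15.1400). Price 1.5789; hedge Δ=1.0000, bond B=-75.4211.
Check: Δ(0,0)·S0 + B(0,0) = 1.5789 = V0.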